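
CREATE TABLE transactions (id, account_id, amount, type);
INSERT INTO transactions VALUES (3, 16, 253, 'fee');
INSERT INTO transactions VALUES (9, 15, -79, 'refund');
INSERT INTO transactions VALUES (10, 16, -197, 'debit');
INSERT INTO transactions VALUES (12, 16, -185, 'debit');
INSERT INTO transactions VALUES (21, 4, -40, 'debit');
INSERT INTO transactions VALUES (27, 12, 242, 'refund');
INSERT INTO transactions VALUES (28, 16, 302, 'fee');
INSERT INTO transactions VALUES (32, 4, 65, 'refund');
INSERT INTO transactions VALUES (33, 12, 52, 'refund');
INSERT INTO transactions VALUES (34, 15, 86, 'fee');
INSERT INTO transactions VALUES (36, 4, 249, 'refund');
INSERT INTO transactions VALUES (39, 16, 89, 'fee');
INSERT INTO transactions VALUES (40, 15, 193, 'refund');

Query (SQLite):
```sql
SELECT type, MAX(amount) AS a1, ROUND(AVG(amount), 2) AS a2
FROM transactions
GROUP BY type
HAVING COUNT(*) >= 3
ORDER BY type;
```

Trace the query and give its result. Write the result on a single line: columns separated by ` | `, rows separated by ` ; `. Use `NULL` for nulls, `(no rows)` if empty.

debit | -40 | -140.67 ; fee | 302 | 182.5 ; refund | 249 | 120.33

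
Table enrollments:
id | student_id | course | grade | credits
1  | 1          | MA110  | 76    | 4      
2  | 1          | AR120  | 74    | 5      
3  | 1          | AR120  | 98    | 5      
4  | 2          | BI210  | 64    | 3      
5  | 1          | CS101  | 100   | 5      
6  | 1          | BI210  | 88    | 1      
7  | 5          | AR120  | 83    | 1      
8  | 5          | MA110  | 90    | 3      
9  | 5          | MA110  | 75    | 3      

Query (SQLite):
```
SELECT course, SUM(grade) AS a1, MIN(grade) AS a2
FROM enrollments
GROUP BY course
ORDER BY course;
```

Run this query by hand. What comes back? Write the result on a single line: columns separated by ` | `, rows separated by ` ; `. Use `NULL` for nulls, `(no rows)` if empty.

Group enrollments by course.
Per group compute: SUM(grade), MIN(grade).
  AR120: ids {2, 3, 7} → SUM(grade)=255, MIN(grade)=74
  BI210: ids {4, 6} → SUM(grade)=152, MIN(grade)=64
  CS101: ids {5} → SUM(grade)=100, MIN(grade)=100
  MA110: ids {1, 8, 9} → SUM(grade)=241, MIN(grade)=75

AR120 | 255 | 74 ; BI210 | 152 | 64 ; CS101 | 100 | 100 ; MA110 | 241 | 75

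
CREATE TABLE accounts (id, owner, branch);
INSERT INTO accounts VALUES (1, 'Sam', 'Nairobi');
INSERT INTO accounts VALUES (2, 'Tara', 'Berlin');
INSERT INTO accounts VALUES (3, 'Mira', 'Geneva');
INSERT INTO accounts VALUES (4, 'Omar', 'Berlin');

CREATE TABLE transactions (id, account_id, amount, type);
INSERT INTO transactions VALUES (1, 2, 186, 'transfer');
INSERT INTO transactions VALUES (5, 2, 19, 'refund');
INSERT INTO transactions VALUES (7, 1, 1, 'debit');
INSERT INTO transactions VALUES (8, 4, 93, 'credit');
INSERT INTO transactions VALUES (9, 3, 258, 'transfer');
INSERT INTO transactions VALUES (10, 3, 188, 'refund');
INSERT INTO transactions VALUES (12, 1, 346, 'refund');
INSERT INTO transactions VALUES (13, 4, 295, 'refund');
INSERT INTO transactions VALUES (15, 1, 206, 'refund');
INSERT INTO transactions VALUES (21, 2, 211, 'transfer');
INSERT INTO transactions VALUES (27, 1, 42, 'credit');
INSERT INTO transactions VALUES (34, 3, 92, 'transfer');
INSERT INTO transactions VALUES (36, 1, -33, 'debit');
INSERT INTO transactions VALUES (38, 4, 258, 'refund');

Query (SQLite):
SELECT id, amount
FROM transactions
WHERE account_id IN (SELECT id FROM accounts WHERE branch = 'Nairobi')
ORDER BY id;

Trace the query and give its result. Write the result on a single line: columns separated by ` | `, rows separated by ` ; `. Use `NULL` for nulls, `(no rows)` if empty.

Inner query: accounts.id where branch = 'Nairobi'.
Outer: keep transactions rows whose account_id is in that set.
Inner query → {1}

7 | 1 ; 12 | 346 ; 15 | 206 ; 27 | 42 ; 36 | -33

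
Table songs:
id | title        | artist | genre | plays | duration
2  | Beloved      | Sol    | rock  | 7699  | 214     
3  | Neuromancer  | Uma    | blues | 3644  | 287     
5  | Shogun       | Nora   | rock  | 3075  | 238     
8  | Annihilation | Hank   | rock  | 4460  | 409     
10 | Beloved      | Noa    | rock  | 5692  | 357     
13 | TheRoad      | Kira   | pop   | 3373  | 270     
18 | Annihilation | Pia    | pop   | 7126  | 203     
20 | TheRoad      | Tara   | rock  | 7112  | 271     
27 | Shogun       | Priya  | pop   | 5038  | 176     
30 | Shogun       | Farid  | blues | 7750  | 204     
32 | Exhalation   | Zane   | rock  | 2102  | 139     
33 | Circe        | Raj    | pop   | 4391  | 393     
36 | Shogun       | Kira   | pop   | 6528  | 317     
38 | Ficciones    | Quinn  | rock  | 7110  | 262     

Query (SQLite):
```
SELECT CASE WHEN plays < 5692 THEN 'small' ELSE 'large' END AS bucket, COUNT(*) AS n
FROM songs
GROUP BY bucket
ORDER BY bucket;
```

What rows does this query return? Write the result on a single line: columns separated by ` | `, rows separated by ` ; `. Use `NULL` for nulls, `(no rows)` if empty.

Bucket rows by plays < 5692 → 'small' else 'large'; count each bucket.

large | 7 ; small | 7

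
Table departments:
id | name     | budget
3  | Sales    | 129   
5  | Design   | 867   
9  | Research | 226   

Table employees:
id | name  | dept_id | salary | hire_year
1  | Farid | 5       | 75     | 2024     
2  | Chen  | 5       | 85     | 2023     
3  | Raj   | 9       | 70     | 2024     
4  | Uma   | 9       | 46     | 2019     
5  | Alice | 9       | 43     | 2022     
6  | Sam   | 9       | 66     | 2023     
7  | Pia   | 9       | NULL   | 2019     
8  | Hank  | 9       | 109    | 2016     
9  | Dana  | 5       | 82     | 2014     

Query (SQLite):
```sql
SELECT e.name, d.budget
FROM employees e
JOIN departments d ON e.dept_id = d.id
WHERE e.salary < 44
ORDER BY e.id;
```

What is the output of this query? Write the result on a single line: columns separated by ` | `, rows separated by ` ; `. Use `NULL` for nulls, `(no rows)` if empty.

Each employees row matches the departments row where dept_id = departments.id.
Then keep rows with e.salary < 44.

Alice | 226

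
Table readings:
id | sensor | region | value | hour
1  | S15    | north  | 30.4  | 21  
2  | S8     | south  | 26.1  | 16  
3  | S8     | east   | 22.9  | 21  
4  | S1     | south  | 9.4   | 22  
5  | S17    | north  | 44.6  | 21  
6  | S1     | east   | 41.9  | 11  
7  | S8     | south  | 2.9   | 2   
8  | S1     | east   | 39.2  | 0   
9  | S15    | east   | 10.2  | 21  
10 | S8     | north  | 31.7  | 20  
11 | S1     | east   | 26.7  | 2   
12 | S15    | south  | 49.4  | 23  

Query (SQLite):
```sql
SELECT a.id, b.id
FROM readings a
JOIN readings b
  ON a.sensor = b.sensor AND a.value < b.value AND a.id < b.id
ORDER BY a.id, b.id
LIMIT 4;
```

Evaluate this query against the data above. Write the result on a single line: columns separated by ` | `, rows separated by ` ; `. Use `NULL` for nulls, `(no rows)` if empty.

1 | 12 ; 2 | 10 ; 3 | 10 ; 4 | 6

Pairs (a,b) with same sensor, a.value < b.value, a.id < b.id.
sensor groups: S1:{4,6,8,11} S15:{1,9,12} S17:{5} S8:{2,3,7,10}
Ordered by (a.id, b.id); first 4.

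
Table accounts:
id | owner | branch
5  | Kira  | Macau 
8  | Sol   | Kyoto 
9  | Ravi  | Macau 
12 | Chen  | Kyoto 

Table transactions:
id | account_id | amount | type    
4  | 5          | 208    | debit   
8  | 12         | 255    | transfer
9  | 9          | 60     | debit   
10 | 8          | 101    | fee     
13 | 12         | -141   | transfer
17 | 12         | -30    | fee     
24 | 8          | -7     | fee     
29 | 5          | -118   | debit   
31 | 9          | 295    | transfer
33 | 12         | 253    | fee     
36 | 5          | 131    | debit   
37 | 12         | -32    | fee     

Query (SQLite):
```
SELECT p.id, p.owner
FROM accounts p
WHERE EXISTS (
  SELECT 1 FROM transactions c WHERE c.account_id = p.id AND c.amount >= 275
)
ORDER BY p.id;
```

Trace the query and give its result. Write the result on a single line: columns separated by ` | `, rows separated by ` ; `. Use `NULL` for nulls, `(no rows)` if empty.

9 | Ravi

For each accounts row, check whether any transactions with matching account_id has amount >= 275.
Keep rows where that is true.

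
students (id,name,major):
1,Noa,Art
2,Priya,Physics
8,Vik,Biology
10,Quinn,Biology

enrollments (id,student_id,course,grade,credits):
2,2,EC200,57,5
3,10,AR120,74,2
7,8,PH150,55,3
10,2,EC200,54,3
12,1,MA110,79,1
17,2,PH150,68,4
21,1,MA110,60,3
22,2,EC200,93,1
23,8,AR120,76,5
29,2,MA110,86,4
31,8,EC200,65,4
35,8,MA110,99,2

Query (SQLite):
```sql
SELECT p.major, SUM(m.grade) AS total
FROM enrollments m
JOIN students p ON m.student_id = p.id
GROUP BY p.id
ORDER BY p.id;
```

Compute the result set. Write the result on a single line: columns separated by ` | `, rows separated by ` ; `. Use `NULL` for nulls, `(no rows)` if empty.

Art | 139 ; Physics | 358 ; Biology | 295 ; Biology | 74

Join each enrollments row to its students via student_id.
Group joined rows by students.id; compute SUM(m.grade) per group.
  1: ids {12, 21} → SUM(m.grade)=139
  2: ids {2, 10, 17, 22, 29} → SUM(m.grade)=358
  8: ids {7, 23, 31, 35} → SUM(m.grade)=295
  10: ids {3} → SUM(m.grade)=74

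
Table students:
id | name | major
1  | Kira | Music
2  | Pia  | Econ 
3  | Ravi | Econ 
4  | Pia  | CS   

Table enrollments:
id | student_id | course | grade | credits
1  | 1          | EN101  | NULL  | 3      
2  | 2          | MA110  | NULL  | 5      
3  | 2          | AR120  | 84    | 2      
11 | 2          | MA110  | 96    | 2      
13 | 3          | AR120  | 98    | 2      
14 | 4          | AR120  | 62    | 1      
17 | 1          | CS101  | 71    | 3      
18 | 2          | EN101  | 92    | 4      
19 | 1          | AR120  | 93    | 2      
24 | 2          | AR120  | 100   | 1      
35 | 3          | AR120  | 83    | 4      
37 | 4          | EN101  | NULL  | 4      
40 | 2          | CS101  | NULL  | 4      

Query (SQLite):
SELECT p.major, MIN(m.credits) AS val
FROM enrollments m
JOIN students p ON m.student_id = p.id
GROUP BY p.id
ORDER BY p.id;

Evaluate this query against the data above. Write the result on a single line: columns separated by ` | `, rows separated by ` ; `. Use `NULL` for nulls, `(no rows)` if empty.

Music | 2 ; Econ | 1 ; Econ | 2 ; CS | 1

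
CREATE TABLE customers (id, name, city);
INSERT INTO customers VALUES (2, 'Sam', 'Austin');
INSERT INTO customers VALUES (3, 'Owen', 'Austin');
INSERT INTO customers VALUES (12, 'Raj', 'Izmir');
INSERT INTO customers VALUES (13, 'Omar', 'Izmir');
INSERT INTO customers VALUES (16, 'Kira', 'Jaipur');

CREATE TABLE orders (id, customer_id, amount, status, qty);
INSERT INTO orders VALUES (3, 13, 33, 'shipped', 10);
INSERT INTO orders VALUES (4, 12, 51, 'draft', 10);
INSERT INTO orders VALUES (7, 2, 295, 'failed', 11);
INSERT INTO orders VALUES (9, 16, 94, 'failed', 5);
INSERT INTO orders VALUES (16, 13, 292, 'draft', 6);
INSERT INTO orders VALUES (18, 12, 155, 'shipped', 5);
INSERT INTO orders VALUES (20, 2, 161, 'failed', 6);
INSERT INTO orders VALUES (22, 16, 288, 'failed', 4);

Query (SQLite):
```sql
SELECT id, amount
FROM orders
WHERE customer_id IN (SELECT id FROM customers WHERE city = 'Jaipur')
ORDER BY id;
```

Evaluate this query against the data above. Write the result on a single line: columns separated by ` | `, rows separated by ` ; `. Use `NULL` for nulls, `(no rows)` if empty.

Inner query: customers.id where city = 'Jaipur'.
Outer: keep orders rows whose customer_id is in that set.
Inner query → {16}

9 | 94 ; 22 | 288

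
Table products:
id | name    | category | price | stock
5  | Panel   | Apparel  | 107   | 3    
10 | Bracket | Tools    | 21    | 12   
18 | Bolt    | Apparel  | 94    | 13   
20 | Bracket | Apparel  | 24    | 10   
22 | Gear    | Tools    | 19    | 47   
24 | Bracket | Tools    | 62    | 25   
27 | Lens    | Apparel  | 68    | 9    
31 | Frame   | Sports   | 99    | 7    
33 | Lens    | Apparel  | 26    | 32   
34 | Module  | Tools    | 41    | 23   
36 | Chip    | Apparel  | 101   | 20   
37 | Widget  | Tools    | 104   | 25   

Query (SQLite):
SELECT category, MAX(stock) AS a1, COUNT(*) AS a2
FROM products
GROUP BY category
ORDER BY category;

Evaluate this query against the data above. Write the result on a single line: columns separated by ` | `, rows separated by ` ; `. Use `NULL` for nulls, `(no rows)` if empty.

Group products by category.
Per group compute: MAX(stock), COUNT(*).
  Apparel: ids {5, 18, 20, 27, 33, 36} → MAX(stock)=32, COUNT(*)=6
  Sports: ids {31} → MAX(stock)=7, COUNT(*)=1
  Tools: ids {10, 22, 24, 34, 37} → MAX(stock)=47, COUNT(*)=5

Apparel | 32 | 6 ; Sports | 7 | 1 ; Tools | 47 | 5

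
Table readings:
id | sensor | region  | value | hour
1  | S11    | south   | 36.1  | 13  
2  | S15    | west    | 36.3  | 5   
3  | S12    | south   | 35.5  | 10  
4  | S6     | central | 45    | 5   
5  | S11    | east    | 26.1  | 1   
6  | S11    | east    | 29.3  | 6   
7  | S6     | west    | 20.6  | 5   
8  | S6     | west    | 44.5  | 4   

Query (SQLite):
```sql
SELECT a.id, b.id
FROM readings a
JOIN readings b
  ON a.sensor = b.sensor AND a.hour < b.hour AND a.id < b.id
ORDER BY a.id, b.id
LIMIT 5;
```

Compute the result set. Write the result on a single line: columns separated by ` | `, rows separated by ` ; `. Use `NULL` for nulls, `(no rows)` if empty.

5 | 6

Pairs (a,b) with same sensor, a.hour < b.hour, a.id < b.id.
sensor groups: S11:{1,5,6} S12:{3} S15:{2} S6:{4,7,8}
Ordered by (a.id, b.id); first 5.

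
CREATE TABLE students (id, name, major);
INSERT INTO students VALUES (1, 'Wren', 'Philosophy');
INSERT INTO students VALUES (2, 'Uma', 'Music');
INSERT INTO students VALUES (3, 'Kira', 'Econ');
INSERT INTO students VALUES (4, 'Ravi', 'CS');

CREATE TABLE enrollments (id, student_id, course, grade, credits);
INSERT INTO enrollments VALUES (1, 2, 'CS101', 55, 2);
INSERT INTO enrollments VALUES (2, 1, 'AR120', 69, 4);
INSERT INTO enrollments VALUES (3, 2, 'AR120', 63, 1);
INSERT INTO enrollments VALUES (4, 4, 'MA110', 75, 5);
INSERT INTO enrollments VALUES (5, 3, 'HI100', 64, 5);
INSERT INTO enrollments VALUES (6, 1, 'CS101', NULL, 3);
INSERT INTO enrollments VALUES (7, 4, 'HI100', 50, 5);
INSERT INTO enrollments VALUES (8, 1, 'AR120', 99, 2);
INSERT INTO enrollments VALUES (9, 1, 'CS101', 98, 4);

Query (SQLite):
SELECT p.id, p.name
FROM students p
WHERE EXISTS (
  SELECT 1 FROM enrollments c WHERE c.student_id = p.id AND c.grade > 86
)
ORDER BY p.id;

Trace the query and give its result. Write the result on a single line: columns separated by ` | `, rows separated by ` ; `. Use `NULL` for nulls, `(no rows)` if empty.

For each students row, check whether any enrollments with matching student_id has grade > 86.
Keep rows where that is true.

1 | Wren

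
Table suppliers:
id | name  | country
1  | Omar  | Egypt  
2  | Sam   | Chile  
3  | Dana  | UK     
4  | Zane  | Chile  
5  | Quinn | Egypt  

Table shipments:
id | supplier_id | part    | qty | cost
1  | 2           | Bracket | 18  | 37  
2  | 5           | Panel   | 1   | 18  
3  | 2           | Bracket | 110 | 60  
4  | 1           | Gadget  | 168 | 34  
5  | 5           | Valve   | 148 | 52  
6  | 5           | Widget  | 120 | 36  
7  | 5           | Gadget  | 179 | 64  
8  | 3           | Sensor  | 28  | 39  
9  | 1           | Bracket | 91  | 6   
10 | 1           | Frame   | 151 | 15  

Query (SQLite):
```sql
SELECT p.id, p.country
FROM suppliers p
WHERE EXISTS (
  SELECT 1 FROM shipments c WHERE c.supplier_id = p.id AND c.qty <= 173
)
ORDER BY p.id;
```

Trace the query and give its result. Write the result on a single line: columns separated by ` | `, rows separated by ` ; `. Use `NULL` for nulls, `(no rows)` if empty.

For each suppliers row, check whether any shipments with matching supplier_id has qty <= 173.
Keep rows where that is true.

1 | Egypt ; 2 | Chile ; 3 | UK ; 5 | Egypt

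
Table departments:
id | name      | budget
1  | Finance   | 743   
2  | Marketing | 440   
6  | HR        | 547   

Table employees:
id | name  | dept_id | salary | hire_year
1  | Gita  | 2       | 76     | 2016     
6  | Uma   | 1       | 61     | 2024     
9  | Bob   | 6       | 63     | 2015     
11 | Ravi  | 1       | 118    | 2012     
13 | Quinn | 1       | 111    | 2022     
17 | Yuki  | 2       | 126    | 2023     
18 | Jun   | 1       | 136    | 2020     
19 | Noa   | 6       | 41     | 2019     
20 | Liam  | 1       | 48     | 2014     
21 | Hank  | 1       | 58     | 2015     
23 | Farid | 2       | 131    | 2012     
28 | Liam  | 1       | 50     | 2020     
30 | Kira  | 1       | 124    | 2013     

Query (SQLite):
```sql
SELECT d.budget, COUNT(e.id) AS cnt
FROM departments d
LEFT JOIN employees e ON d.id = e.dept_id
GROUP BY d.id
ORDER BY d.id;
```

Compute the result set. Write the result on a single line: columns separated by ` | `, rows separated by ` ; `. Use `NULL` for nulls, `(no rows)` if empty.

LEFT JOIN keeps every departments row; unmatched ones get NULL for employees columns.
Group by departments.id and compute COUNT(e.id). COUNT(col) of an all-NULL group is 0.
  1: ids {6, 11, 13, 18, 20, 21, 28, 30} → COUNT(e.id)=8
  2: ids {1, 17, 23} → COUNT(e.id)=3
  6: ids {9, 19} → COUNT(e.id)=2

743 | 8 ; 440 | 3 ; 547 | 2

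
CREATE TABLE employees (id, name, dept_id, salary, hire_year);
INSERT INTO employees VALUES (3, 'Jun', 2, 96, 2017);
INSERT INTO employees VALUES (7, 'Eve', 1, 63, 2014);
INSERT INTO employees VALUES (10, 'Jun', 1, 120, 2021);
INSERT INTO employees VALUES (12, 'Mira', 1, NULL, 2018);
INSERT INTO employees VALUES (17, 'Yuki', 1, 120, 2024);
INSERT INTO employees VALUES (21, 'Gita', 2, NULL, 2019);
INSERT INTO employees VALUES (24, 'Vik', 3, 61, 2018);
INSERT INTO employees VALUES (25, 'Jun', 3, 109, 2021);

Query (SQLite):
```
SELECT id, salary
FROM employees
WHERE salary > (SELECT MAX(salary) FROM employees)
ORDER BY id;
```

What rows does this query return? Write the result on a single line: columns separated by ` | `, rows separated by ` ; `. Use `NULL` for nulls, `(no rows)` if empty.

Scalar subquery: MAX(salary) over all employees rows = 120.
Keep rows where salary > that value.

(no rows)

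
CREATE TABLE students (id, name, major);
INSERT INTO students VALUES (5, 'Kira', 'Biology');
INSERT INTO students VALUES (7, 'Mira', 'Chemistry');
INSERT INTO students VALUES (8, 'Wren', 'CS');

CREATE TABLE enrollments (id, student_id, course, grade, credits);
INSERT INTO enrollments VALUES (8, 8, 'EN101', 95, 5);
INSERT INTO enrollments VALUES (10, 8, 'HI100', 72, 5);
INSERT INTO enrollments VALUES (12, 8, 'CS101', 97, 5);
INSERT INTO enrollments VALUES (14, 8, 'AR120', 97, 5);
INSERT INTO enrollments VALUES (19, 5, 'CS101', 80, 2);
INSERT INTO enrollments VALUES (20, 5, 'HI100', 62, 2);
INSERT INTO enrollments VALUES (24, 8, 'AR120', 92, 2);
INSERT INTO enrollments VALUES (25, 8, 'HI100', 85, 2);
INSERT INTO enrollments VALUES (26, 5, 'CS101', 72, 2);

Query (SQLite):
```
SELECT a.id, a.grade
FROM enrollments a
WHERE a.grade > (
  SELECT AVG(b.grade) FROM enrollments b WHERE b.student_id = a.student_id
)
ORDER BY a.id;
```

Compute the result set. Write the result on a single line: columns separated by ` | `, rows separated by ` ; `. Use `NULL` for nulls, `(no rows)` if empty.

For each enrollments row a, compute AVG(grade) over rows sharing a.student_id.
Keep row a if a.grade > that per-group AVG.
  student_id=5: AVG(grade) = 71.333333
  student_id=8: AVG(grade) = 89.666667

8 | 95 ; 12 | 97 ; 14 | 97 ; 19 | 80 ; 24 | 92 ; 26 | 72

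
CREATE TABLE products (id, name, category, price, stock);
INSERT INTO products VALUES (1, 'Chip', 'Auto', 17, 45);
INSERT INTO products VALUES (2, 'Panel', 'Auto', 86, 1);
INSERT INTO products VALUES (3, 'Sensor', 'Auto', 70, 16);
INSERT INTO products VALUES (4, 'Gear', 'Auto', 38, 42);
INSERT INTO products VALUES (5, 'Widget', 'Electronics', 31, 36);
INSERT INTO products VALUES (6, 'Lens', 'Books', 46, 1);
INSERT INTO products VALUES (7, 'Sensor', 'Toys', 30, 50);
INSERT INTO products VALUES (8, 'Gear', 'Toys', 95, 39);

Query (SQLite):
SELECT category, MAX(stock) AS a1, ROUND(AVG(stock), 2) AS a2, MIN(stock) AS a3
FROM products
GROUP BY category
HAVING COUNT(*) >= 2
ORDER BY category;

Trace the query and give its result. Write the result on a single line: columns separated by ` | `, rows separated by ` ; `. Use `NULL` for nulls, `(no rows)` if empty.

Auto | 45 | 26 | 1 ; Toys | 50 | 44.5 | 39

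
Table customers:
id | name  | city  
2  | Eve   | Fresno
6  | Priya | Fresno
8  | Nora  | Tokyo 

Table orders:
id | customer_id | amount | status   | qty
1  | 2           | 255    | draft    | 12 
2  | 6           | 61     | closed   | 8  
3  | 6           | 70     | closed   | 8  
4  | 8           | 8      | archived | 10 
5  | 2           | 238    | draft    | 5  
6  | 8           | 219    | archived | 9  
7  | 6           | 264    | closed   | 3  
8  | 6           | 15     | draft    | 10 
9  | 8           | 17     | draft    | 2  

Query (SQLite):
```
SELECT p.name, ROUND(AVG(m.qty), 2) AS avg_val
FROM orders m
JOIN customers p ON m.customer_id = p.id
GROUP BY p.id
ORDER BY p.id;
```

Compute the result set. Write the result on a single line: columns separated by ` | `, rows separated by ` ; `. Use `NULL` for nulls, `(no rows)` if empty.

Join each orders row to its customers via customer_id.
Group joined rows by customers.id; compute ROUND(AVG(m.qty), 2) per group.
  2: ids {1, 5} → ROUND(AVG(m.qty), 2)=8.5
  6: ids {2, 3, 7, 8} → ROUND(AVG(m.qty), 2)=7.25
  8: ids {4, 6, 9} → ROUND(AVG(m.qty), 2)=7

Eve | 8.5 ; Priya | 7.25 ; Nora | 7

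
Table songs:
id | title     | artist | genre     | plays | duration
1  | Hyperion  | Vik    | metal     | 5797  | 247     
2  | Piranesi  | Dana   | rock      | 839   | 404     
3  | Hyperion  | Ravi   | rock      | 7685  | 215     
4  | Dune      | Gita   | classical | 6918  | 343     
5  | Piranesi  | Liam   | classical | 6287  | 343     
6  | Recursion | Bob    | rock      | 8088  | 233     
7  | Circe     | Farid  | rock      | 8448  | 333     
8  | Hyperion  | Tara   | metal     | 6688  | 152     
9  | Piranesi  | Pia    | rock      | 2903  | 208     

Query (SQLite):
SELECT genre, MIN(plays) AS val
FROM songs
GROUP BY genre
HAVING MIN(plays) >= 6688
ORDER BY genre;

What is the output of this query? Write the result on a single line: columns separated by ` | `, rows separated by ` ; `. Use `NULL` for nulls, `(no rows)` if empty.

(no rows)

Partition songs by genre; compute MIN(plays) within each group.
HAVING: keep groups where MIN(plays) >= 6688.
  classical: ids {4, 5} → MIN(plays)=6287
  metal: ids {1, 8} → MIN(plays)=5797
  rock: ids {2, 3, 6, 7, 9} → MIN(plays)=839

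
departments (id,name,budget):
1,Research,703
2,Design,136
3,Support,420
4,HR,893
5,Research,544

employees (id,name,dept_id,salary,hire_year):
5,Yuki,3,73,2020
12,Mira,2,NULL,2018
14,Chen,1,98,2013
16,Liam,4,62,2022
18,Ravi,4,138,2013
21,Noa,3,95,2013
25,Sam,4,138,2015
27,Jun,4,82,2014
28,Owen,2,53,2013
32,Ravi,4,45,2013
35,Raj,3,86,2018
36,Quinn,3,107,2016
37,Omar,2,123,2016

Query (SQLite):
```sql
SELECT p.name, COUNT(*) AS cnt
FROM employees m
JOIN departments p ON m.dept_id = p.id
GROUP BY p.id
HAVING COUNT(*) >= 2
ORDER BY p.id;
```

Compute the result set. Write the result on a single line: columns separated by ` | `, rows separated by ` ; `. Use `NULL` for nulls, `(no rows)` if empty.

Design | 3 ; Support | 4 ; HR | 5

Join each employees row to its departments via dept_id.
Group joined rows by departments.id; compute COUNT(*) per group.
HAVING: keep groups with count ≥ 2.
  1: ids {14} → COUNT(*)=1
  2: ids {12, 28, 37} → COUNT(*)=3
  3: ids {5, 21, 35, 36} → COUNT(*)=4
  4: ids {16, 18, 25, 27, 32} → COUNT(*)=5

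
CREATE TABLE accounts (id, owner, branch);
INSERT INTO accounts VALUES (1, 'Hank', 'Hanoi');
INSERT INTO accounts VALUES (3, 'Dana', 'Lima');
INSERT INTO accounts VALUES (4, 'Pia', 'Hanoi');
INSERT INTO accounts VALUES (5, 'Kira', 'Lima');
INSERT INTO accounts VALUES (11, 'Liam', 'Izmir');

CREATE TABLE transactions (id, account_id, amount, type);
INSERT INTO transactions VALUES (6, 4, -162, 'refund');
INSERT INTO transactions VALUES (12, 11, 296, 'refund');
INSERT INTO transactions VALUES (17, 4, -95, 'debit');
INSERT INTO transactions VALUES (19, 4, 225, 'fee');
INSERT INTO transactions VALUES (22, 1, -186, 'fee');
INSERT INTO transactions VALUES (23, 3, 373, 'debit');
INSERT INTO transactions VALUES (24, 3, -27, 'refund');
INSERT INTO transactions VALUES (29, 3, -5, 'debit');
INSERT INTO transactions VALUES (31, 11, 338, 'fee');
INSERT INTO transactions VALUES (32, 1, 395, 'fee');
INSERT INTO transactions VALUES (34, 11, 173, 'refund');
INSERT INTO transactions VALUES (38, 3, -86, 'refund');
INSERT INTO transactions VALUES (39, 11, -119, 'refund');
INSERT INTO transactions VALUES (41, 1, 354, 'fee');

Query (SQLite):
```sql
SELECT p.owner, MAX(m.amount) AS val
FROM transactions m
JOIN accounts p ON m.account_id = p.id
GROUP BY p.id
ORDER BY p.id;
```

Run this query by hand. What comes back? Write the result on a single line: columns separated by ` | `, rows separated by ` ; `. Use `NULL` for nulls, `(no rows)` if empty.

Hank | 395 ; Dana | 373 ; Pia | 225 ; Liam | 338

Join each transactions row to its accounts via account_id.
Group joined rows by accounts.id; compute MAX(m.amount) per group.
  1: ids {22, 32, 41} → MAX(m.amount)=395
  3: ids {23, 24, 29, 38} → MAX(m.amount)=373
  4: ids {6, 17, 19} → MAX(m.amount)=225
  11: ids {12, 31, 34, 39} → MAX(m.amount)=338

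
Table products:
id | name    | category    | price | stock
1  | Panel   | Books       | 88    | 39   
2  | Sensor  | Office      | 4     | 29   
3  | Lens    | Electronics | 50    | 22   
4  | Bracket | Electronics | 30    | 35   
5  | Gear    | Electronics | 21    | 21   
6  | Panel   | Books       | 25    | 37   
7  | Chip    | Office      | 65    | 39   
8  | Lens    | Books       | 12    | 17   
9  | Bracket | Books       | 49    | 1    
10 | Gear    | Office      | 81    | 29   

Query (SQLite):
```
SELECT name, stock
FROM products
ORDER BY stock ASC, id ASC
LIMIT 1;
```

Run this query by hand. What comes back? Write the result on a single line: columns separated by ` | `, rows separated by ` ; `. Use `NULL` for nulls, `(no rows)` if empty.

Sort by stock asc, tiebreak id asc: (1, id=9), (17, id=8), (21, id=5), (22, id=3) …. Take first 1.

Bracket | 1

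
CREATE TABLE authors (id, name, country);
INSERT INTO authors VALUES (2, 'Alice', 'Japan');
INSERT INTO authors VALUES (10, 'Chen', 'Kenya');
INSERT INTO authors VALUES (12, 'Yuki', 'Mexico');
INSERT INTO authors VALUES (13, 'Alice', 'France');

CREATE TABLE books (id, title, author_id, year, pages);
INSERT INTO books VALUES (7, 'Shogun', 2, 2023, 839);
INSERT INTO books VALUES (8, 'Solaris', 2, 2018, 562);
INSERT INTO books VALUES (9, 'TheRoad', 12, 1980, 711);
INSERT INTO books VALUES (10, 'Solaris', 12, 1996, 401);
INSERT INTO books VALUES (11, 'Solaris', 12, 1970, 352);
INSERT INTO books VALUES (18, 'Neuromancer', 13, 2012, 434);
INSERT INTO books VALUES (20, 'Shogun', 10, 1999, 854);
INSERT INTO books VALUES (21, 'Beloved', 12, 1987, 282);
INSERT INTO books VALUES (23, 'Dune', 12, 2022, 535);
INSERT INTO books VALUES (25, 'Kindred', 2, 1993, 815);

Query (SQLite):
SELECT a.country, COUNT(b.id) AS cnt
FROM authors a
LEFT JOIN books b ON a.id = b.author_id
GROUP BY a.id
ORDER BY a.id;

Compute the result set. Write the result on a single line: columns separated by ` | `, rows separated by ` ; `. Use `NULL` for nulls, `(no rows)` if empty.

Japan | 3 ; Kenya | 1 ; Mexico | 5 ; France | 1

LEFT JOIN keeps every authors row; unmatched ones get NULL for books columns.
Group by authors.id and compute COUNT(b.id). COUNT(col) of an all-NULL group is 0.
  2: ids {7, 8, 25} → COUNT(b.id)=3
  10: ids {20} → COUNT(b.id)=1
  12: ids {9, 10, 11, 21, 23} → COUNT(b.id)=5
  13: ids {18} → COUNT(b.id)=1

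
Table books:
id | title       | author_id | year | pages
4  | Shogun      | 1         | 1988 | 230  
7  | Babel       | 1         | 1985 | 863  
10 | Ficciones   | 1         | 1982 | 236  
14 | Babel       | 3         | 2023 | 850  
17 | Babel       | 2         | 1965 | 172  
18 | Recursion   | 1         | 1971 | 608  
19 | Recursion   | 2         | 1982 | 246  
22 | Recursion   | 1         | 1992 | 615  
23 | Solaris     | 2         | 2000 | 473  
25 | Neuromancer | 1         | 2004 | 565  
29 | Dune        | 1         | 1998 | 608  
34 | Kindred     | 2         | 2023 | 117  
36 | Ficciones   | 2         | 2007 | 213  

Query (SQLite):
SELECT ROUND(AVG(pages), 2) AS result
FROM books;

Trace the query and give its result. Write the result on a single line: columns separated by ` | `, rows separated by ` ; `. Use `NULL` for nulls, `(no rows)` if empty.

445.85

All pages values: [230, 863, 236, 850, 172, 608, 246, 615, 473, 565, 608, 117, 213].
AVG = 5796 / 13 (rounded to 2 dp).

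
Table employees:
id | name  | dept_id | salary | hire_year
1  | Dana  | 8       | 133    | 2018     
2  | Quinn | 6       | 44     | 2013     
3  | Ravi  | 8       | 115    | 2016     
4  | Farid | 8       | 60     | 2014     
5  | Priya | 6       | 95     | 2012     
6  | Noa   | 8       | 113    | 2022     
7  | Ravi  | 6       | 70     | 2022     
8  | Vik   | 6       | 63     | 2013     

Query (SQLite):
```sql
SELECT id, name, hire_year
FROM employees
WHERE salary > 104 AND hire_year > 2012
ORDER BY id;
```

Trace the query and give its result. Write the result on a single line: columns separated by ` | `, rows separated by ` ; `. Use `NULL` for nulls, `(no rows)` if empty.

1 | Dana | 2018 ; 3 | Ravi | 2016 ; 6 | Noa | 2022

salary > 104: ids {1, 3, 6}
hire_year > 2012: ids {1, 2, 3, 4, 6, 7, 8}
Combine with AND.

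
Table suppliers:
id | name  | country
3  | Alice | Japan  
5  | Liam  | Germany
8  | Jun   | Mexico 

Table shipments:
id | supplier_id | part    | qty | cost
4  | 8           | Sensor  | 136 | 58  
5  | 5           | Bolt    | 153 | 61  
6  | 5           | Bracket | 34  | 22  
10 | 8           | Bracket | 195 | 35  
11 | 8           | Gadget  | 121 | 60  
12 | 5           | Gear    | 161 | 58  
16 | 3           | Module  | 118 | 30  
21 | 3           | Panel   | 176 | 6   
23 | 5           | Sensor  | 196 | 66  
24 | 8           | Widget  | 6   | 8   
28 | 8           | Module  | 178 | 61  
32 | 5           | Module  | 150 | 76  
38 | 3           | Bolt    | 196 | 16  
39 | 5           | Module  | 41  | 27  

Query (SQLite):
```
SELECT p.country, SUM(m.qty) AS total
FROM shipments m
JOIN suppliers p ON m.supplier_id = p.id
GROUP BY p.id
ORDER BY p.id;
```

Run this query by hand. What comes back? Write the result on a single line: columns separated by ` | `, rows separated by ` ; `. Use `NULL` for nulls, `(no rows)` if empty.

Japan | 490 ; Germany | 735 ; Mexico | 636

Join each shipments row to its suppliers via supplier_id.
Group joined rows by suppliers.id; compute SUM(m.qty) per group.
  3: ids {16, 21, 38} → SUM(m.qty)=490
  5: ids {5, 6, 12, 23, 32, 39} → SUM(m.qty)=735
  8: ids {4, 10, 11, 24, 28} → SUM(m.qty)=636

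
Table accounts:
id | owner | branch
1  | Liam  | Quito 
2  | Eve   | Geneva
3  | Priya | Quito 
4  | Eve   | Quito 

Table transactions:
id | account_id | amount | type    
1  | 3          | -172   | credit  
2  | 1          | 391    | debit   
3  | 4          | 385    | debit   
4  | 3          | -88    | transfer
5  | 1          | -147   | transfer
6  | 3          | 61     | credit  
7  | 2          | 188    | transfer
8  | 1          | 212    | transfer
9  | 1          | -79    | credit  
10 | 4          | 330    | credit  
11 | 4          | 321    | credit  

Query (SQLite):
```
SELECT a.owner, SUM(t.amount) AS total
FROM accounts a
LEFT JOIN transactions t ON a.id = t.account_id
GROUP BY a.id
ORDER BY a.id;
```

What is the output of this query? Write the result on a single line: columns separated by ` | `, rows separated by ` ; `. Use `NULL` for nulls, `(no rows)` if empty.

Liam | 377 ; Eve | 188 ; Priya | -199 ; Eve | 1036

LEFT JOIN keeps every accounts row; unmatched ones get NULL for transactions columns.
Group by accounts.id and compute SUM(t.amount). SUM over an all-NULL group is NULL.
  1: ids {2, 5, 8, 9} → SUM(t.amount)=377
  2: ids {7} → SUM(t.amount)=188
  3: ids {1, 4, 6} → SUM(t.amount)=-199
  4: ids {3, 10, 11} → SUM(t.amount)=1036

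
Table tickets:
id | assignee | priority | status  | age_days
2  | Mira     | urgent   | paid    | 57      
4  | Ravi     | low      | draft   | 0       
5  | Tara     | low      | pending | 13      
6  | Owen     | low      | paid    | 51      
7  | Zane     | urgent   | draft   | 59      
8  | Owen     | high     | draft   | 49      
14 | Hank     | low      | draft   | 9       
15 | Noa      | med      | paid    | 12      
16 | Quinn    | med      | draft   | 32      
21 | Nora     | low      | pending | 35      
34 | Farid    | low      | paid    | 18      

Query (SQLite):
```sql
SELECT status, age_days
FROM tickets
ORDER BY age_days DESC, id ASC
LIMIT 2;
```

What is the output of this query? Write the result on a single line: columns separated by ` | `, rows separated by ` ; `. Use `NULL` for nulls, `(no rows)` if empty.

Sort by age_days desc, tiebreak id asc: (59, id=7), (57, id=2), (51, id=6), (49, id=8), (35, id=21) …. Take first 2.

draft | 59 ; paid | 57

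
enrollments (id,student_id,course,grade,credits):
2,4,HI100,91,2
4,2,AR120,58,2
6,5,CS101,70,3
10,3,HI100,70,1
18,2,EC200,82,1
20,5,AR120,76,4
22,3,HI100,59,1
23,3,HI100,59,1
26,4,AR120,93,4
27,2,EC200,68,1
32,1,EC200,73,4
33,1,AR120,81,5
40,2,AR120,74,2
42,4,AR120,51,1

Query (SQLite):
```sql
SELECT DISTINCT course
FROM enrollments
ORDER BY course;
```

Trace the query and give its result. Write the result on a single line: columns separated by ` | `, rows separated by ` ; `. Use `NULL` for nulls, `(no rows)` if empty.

AR120 ; CS101 ; EC200 ; HI100

Collect distinct course values from enrollments.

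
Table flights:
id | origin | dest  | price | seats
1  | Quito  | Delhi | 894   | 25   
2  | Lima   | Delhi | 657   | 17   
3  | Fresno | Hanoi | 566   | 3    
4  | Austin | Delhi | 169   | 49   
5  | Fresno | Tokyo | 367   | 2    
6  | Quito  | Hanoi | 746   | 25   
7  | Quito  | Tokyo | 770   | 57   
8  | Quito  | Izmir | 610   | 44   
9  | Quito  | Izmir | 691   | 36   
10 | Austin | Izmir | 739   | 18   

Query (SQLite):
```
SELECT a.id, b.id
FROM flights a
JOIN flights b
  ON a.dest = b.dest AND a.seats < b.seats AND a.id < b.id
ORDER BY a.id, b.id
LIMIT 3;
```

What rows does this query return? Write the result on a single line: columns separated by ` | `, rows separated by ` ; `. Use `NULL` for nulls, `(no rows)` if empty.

Pairs (a,b) with same dest, a.seats < b.seats, a.id < b.id.
dest groups: Delhi:{1,2,4} Hanoi:{3,6} Izmir:{8,9,10} Tokyo:{5,7}
Ordered by (a.id, b.id); first 3.

1 | 4 ; 2 | 4 ; 3 | 6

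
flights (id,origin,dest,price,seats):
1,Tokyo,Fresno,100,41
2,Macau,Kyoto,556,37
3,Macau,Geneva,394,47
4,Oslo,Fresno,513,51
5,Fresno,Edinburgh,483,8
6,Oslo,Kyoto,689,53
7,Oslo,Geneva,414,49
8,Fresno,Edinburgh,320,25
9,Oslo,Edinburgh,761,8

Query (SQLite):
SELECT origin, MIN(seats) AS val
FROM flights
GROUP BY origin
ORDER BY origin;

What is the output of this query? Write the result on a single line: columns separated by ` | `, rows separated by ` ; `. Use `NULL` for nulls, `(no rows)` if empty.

Fresno | 8 ; Macau | 37 ; Oslo | 8 ; Tokyo | 41

Partition flights by origin; compute MIN(seats) within each group.
  Fresno: ids {5, 8} → MIN(seats)=8
  Macau: ids {2, 3} → MIN(seats)=37
  Oslo: ids {4, 6, 7, 9} → MIN(seats)=8
  Tokyo: ids {1} → MIN(seats)=41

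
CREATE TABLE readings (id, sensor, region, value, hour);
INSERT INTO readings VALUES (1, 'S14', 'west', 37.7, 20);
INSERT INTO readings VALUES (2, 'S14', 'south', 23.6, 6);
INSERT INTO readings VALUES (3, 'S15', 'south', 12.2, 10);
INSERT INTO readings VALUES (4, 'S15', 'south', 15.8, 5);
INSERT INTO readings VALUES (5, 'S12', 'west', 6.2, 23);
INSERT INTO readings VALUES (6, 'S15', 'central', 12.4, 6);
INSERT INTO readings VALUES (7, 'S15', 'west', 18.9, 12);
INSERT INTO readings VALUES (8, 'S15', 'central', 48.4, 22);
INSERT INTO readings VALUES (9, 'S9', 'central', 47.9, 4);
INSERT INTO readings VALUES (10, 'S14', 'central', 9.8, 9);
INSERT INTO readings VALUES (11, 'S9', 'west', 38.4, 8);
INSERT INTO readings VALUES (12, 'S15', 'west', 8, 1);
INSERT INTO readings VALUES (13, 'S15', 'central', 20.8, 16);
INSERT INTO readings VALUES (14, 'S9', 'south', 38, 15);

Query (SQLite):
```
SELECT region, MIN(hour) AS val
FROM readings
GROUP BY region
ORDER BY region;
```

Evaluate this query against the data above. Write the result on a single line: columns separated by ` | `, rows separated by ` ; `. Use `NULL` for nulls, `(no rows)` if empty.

central | 4 ; south | 5 ; west | 1

Partition readings by region; compute MIN(hour) within each group.
  central: ids {6, 8, 9, 10, 13} → MIN(hour)=4
  south: ids {2, 3, 4, 14} → MIN(hour)=5
  west: ids {1, 5, 7, 11, 12} → MIN(hour)=1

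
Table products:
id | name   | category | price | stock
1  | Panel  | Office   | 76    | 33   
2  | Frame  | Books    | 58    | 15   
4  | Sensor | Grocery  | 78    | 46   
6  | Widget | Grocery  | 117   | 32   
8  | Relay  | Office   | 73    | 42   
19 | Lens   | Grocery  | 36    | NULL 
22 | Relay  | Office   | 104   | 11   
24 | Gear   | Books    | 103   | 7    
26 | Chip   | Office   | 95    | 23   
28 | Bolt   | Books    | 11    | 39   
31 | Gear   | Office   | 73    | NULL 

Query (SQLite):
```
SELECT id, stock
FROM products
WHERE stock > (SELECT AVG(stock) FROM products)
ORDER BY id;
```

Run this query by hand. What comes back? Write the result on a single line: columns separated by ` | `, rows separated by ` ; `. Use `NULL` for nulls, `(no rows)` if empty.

Scalar subquery: AVG(stock) over all products rows = 27.555556 (≈; comparison uses full precision).
Keep rows where stock > that value.

1 | 33 ; 4 | 46 ; 6 | 32 ; 8 | 42 ; 28 | 39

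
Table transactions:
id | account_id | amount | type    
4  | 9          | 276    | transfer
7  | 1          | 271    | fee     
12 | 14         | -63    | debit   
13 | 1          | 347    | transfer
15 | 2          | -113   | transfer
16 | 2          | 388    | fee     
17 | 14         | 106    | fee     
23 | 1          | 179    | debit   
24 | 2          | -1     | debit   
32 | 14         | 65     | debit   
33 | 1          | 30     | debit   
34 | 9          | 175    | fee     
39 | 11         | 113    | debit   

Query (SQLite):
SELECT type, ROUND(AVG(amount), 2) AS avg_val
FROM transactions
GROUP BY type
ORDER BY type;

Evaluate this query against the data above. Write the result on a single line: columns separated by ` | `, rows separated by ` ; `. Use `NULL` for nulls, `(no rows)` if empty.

debit | 53.83 ; fee | 235 ; transfer | 170

Partition transactions by type; compute ROUND(AVG(amount), 2) within each group.
  debit: ids {12, 23, 24, 32, 33, 39} → ROUND(AVG(amount), 2)=53.83
  fee: ids {7, 16, 17, 34} → ROUND(AVG(amount), 2)=235
  transfer: ids {4, 13, 15} → ROUND(AVG(amount), 2)=170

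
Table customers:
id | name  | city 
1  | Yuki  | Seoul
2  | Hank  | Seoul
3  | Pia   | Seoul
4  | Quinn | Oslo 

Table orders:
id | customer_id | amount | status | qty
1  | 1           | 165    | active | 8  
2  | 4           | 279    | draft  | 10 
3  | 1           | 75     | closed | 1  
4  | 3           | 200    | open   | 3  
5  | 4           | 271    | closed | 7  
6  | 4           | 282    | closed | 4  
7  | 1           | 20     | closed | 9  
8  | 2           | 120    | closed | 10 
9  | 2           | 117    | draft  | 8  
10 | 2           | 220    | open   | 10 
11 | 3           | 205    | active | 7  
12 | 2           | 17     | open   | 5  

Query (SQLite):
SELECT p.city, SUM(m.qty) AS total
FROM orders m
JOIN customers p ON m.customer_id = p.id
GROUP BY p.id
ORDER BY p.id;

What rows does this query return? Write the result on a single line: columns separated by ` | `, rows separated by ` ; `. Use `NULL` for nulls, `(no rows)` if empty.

Seoul | 18 ; Seoul | 33 ; Seoul | 10 ; Oslo | 21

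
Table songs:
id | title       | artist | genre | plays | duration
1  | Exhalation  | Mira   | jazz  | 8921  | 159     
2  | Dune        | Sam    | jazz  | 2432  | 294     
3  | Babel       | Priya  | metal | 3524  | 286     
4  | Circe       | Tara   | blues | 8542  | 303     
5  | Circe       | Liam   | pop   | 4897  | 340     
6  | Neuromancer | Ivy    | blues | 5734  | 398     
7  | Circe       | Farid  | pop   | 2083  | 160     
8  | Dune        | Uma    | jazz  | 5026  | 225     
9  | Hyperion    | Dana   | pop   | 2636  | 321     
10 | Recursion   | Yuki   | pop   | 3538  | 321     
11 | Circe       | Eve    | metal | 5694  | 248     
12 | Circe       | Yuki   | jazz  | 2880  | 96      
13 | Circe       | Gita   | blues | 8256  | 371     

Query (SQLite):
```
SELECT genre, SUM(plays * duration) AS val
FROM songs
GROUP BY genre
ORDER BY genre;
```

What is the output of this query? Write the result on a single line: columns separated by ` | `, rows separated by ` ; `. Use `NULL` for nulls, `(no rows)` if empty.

For each row compute plays * duration.
Group by genre; take SUM of the expression per group.
  blues: ids {4, 6, 13} → SUM(plays * duration)=7933334
  jazz: ids {1, 2, 8, 12} → SUM(plays * duration)=3540777
  metal: ids {3, 11} → SUM(plays * duration)=2419976
  pop: ids {5, 7, 9, 10} → SUM(plays * duration)=3980114

blues | 7933334 ; jazz | 3540777 ; metal | 2419976 ; pop | 3980114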